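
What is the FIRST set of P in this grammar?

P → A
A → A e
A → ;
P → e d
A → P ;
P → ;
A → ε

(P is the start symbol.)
To compute FIRST(P), examine every production with P on the left-hand side, reading each right-hand side left to right until a non-nullable symbol is reached.

FIRST sets of the other non-terminals involved (by the same procedure, iterated to a fixed point):
  FIRST(A) = { ';', 'e', ε }

From P → A:
  - A is a non-terminal: add FIRST(A) \ {ε} = { ';', 'e' }
    A is nullable and nothing follows, so the whole right-hand side can vanish: ε ∈ FIRST(P)
From P → e d:
  - e is a terminal: add 'e' and stop
From P → ;:
  - ';' is a terminal: add ';' and stop

Collecting: FIRST(P) = { ';', 'e', ε }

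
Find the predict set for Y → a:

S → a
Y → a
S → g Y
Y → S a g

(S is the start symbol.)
{ 'a' }

PREDICT(Y → a) = (FIRST(RHS) \ {ε}) ∪ (FOLLOW(Y) if ε ∈ FIRST(RHS), i.e. RHS ⇒* ε)
FIRST(a) = { 'a' }
ε ∉ FIRST(a), so FOLLOW(Y) is not added.
PREDICT(Y → a) = { 'a' }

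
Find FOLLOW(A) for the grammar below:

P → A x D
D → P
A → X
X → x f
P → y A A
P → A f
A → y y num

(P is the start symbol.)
{ $, 'f', 'x', 'y' }

To compute FOLLOW(A), find every occurrence of A on a right-hand side N → α A β: add FIRST(β) \ {ε}, and if β is empty or nullable also add FOLLOW(N). Iterate to a fixed point.

In P → A x D: A is followed by x D, add FIRST(x D) \ {ε} = { 'x' }
In P → y A A: A is followed by A, add FIRST(A) \ {ε} = { 'x', 'y' }
In P → y A A: A is at the end, add FOLLOW(P)
In P → A f: A is followed by f, add FIRST(f) \ {ε} = { 'f' }

The FOLLOW sets referred to above (computed the same way, to a fixed point):
  FOLLOW(P) = { $ }

Taking the union: FOLLOW(A) = { $, 'f', 'x', 'y' }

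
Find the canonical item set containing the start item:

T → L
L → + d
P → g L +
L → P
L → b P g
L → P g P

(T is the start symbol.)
{ [L → . + d], [L → . P g P], [L → . P], [L → . b P g], [P → . g L +], [T → . L], [T' → . T] }

First, augment the grammar with T' → T
I₀ = CLOSURE({ [T' → . T] }):
  [T' → . T] has the dot before T: add [T → . L]
  [T → . L] has the dot before L: add [L → . + d], [L → . P], [L → . b P g], [L → . P g P]
  [L → . P] has the dot before P: add [P → . g L +]
No further items can be added.

I₀ = { [L → . + d], [L → . P g P], [L → . P], [L → . b P g], [P → . g L +], [T → . L], [T' → . T] }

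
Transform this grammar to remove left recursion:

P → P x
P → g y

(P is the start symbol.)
P → g y P'
P' → x P'
P' → ε

P is directly left-recursive. The standard transformation for
  A → A α₁ | ... | A α_m | β₁ | ... | β_n
is
  A  → β₁ A' | ... | β_n A'
  A' → α₁ A' | ... | α_m A' | ε

P → g y becomes P → g y P'
P → P x becomes P' → x P'
Add P' → ε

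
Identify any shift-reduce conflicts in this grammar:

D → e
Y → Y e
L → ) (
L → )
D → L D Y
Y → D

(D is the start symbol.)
A shift-reduce conflict occurs when an LR(0) state has both:
  - a complete (reduce) item [A → α .] (dot at the end), and
  - a shift item [B → β . c γ] (dot before a terminal).

Augment with D' → D and build the canonical LR(0) collection (I0 = CLOSURE({[D' → . D]}), then GOTO on every symbol after a dot until no new states appear). It has 10 states:
  I0: { [D → . L D Y], [D → . e], [D' → . D], [L → . ) (], [L → . )] }  — shift
  I1: { [L → ) . (], [L → ) .] }  — shift, reduce
  I2: { [D' → D .] }  — accept
  I3: { [D → . L D Y], [D → . e], [D → L . D Y], [L → . ) (], [L → . )] }  — shift
  I4: { [D → e .] }  — reduce
  I5: { [D → . L D Y], [D → . e], [D → L D . Y], [L → . ) (], [L → . )], [Y → . D], [Y → . Y e] }  — shift
  I6: { [Y → D .] }  — reduce
  I7: { [D → L D Y .], [Y → Y . e] }  — shift, reduce
  I8: { [Y → Y e .] }  — reduce
  I9: { [L → ) ( .] }  — reduce

I1 contains reduce item [L → ) .] and shift item [L → ) . (] — shift-reduce conflict.
I7 contains reduce item [D → L D Y .] and shift item [Y → Y . e] — shift-reduce conflict.

Answer: Yes — I1: [L → ) .] vs [L → ) . (]; I7: [D → L D Y .] vs [Y → Y . e]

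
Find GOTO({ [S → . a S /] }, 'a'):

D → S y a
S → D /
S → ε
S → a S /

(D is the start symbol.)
GOTO(I, 'a') = CLOSURE({ [A → αX.β] : [A → α.Xβ] ∈ I, X = 'a' })

Items with dot before 'a', with the dot advanced:
  [S → . a S /] → [S → a . S /]
Closure of the advanced items:
  [S → a . S /] has the dot before S: add [S → . D /], [S → .], [S → . a S /]
  [S → . D /] has the dot before D: add [D → . S y a]

GOTO = { [D → . S y a], [S → . D /], [S → . a S /], [S → .], [S → a . S /] }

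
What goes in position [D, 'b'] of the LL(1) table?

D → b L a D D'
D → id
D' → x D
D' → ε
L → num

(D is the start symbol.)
D → b L a D D'

To find M[D, 'b'], we find productions for D where 'b' is in the predict set (PREDICT(N → α) = (FIRST(α) \ {ε}) ∪ (FOLLOW(N) if α ⇒* ε)).

D → b L a D D': PREDICT = { 'b' }
  'b' is in predict set, so this production goes in M[D, 'b']
D → id: PREDICT = { 'id' }

M[D, 'b'] = D → b L a D D'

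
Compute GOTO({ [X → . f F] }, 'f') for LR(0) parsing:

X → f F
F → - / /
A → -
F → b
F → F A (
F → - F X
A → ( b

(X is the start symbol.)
GOTO(I, 'f') = CLOSURE({ [A → αX.β] : [A → α.Xβ] ∈ I, X = 'f' })

Items with dot before 'f', with the dot advanced:
  [X → . f F] → [X → f . F]
Closure of the advanced items:
  [X → f . F] has the dot before F: add [F → . - / /], [F → . b], [F → . F A (], [F → . - F X]

GOTO = { [F → . - / /], [F → . - F X], [F → . F A (], [F → . b], [X → f . F] }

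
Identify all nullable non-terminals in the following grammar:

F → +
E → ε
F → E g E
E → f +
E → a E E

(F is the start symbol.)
ε-productions: E → ε
So E is immediately nullable.
No further non-terminal can be added: every production for the remaining non-terminals contains a terminal or a non-nullable non-terminal.
Nullable = { 'E' }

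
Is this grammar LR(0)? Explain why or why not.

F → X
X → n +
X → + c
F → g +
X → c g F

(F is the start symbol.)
A grammar is LR(0) if no state in the canonical LR(0) collection has:
  - both a shift item (dot before a terminal) and a complete item (shift-reduce conflict), or
  - two or more complete items (reduce-reduce conflict; the accept item [F' → F .] counts as a complete item here).

Augment with F' → F and build the canonical LR(0) collection (I0 = CLOSURE({[F' → . F]}), then GOTO on every symbol after a dot until no new states appear). It has 12 states:
  I0: { [F → . X], [F → . g +], [F' → . F], [X → . + c], [X → . c g F], [X → . n +] }  — shift
  I1: { [X → + . c] }  — shift
  I2: { [F' → F .] }  — accept
  I3: { [F → X .] }  — reduce
  I4: { [X → c . g F] }  — shift
  I5: { [F → g . +] }  — shift
  I6: { [X → n . +] }  — shift
  I7: { [X → n + .] }  — reduce
  I8: { [F → g + .] }  — reduce
  I9: { [F → . X], [F → . g +], [X → . + c], [X → . c g F], [X → . n +], [X → c g . F] }  — shift
  I10: { [X → c g F .] }  — reduce
  I11: { [X → + c .] }  — reduce

Every state is either a pure shift/goto state or contains exactly one complete item and nothing to shift — no conflicts. The grammar is LR(0).

Answer: Yes, the grammar is LR(0)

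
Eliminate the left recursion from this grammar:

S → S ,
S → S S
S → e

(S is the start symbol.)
S → e S'
S' → , S'
S' → S S'
S' → ε

S is directly left-recursive. The standard transformation for
  A → A α₁ | ... | A α_m | β₁ | ... | β_n
is
  A  → β₁ A' | ... | β_n A'
  A' → α₁ A' | ... | α_m A' | ε

S → e becomes S → e S'
S → S , becomes S' → , S'
S → S S becomes S' → S S'
Add S' → ε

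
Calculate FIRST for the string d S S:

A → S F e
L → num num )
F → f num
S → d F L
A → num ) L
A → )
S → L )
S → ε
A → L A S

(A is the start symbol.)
{ 'd' }

To compute FIRST(d S S), process the symbols left to right:
Symbol d is a terminal. Add 'd' and stop.
FIRST(d S S) = { 'd' }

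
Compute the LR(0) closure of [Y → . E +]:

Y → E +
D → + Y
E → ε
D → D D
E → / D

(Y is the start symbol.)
Start with: [Y → . E +]
  [Y → . E +] has the dot before E: add [E → .], [E → . / D]
No further items can be added.

CLOSURE = { [E → . / D], [E → .], [Y → . E +] }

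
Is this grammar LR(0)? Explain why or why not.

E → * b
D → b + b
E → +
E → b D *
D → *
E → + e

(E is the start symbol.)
No. Shift-reduce conflict between [E → + .] and [E → + . e]

A grammar is LR(0) if no state in the canonical LR(0) collection has:
  - both a shift item (dot before a terminal) and a complete item (shift-reduce conflict), or
  - two or more complete items (reduce-reduce conflict; the accept item [E' → E .] counts as a complete item here).

Augment with E' → E and build the canonical LR(0) collection (I0 = CLOSURE({[E' → . E]}), then GOTO on every symbol after a dot until no new states appear). It has 13 states:
  I0: { [E → . * b], [E → . + e], [E → . +], [E → . b D *], [E' → . E] }  — shift
  I1: { [E → * . b] }  — shift
  I2: { [E → + . e], [E → + .] }  — shift, reduce
  I3: { [E' → E .] }  — accept
  I4: { [D → . *], [D → . b + b], [E → b . D *] }  — shift
  I5: { [D → * .] }  — reduce
  I6: { [E → b D . *] }  — shift
  I7: { [D → b . + b] }  — shift
  I8: { [D → b + . b] }  — shift
  I9: { [D → b + b .] }  — reduce
  I10: { [E → b D * .] }  — reduce
  I11: { [E → + e .] }  — reduce
  I12: { [E → * b .] }  — reduce

Conflict in state I2:
  Shift-reduce conflict between [E → + .] and [E → + . e]
So the grammar is NOT LR(0).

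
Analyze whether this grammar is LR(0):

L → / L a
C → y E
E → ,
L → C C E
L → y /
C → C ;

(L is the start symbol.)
Yes, the grammar is LR(0)

A grammar is LR(0) if no state in the canonical LR(0) collection has:
  - both a shift item (dot before a terminal) and a complete item (shift-reduce conflict), or
  - two or more complete items (reduce-reduce conflict; the accept item [L' → L .] counts as a complete item here).

Augment with L' → L and build the canonical LR(0) collection (I0 = CLOSURE({[L' → . L]}), then GOTO on every symbol after a dot until no new states appear). It has 14 states:
  I0: { [C → . C ;], [C → . y E], [L → . / L a], [L → . C C E], [L → . y /], [L' → . L] }  — shift
  I1: { [C → . C ;], [C → . y E], [L → . / L a], [L → . C C E], [L → . y /], [L → / . L a] }  — shift
  I2: { [C → . C ;], [C → . y E], [C → C . ;], [L → C . C E] }  — shift
  I3: { [L' → L .] }  — accept
  I4: { [C → y . E], [E → . ,], [L → y . /] }  — shift
  I5: { [E → , .] }  — reduce
  I6: { [L → y / .] }  — reduce
  I7: { [C → y E .] }  — reduce
  I8: { [C → C ; .] }  — reduce
  I9: { [C → C . ;], [E → . ,], [L → C C . E] }  — shift
  I10: { [C → y . E], [E → . ,] }  — shift
  I11: { [L → C C E .] }  — reduce
  I12: { [L → / L . a] }  — shift
  I13: { [L → / L a .] }  — reduce

Every state is either a pure shift/goto state or contains exactly one complete item and nothing to shift — no conflicts. The grammar is LR(0).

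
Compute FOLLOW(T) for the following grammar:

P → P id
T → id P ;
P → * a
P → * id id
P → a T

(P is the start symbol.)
To compute FOLLOW(T), find every occurrence of T on a right-hand side N → α T β: add FIRST(β) \ {ε}, and if β is empty or nullable also add FOLLOW(N). Iterate to a fixed point.

In P → a T: T is at the end, add FOLLOW(P)

The FOLLOW sets referred to above (computed the same way, to a fixed point):
  FOLLOW(P) = { $, ';', 'id' }

Taking the union: FOLLOW(T) = { $, ';', 'id' }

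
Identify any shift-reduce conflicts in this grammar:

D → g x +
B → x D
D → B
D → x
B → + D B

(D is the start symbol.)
Yes — I5: [D → x .] vs [B → . + D B]

A shift-reduce conflict occurs when an LR(0) state has both:
  - a complete (reduce) item [A → α .] (dot at the end), and
  - a shift item [B → β . c γ] (dot before a terminal).

Augment with D' → D and build the canonical LR(0) collection (I0 = CLOSURE({[D' → . D]}), then GOTO on every symbol after a dot until no new states appear). It has 12 states:
  I0: { [B → . + D B], [B → . x D], [D → . B], [D → . g x +], [D → . x], [D' → . D] }  — shift
  I1: { [B → + . D B], [B → . + D B], [B → . x D], [D → . B], [D → . g x +], [D → . x] }  — shift
  I2: { [D → B .] }  — reduce
  I3: { [D' → D .] }  — accept
  I4: { [D → g . x +] }  — shift
  I5: { [B → . + D B], [B → . x D], [B → x . D], [D → . B], [D → . g x +], [D → . x], [D → x .] }  — shift, reduce
  I6: { [B → x D .] }  — reduce
  I7: { [D → g x . +] }  — shift
  I8: { [D → g x + .] }  — reduce
  I9: { [B → + D . B], [B → . + D B], [B → . x D] }  — shift
  I10: { [B → + D B .] }  — reduce
  I11: { [B → . + D B], [B → . x D], [B → x . D], [D → . B], [D → . g x +], [D → . x] }  — shift

I5 contains reduce item [D → x .] and shift items [B → . + D B], [B → . x D], [D → . g x +], [D → . x] — shift-reduce conflict.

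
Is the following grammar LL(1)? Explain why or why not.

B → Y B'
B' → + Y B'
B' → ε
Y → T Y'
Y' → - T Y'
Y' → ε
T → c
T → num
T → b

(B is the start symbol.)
Yes, the grammar is LL(1).

Relevant sets:
  FOLLOW(B') = { $ }
  FOLLOW(Y') = { $, '+' }

For B':
  PREDICT(B' → '+' Y B') = { '+' }
  PREDICT(B' → ε) = { $ }
For Y':
  PREDICT(Y' → '-' T Y') = { '-' }
  PREDICT(Y' → ε) = { $, '+' }
For T:
  PREDICT(T → c) = { 'c' }
  PREDICT(T → num) = { 'num' }
  PREDICT(T → b) = { 'b' }
B, Y have a single production, so nothing to check there.

All predict sets are disjoint. The grammar IS LL(1).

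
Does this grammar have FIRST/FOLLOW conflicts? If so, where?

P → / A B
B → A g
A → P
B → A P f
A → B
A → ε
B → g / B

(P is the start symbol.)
Nullable non-terminals: A.
FIRST sets used below: FIRST(P) = { '/' }, FIRST(B) = { '/', 'g' }

A: nullable alternative(s) A → ε; FOLLOW(A) = { '/', 'g' }
  A → P: FIRST \ {ε} = { '/' } — overlaps FOLLOW(A) on { '/' }: CONFLICT
  A → B: FIRST \ {ε} = { '/', 'g' } — overlaps FOLLOW(A) on { '/', 'g' }: CONFLICT
  A → ε: FIRST \ {ε} = { } — this is the only nullable alternative, skip

B, P have no nullable alternative, so no FIRST/FOLLOW check is needed there.

So the grammar has 2 FIRST/FOLLOW conflicts (marked CONFLICT above).

Answer: Yes. A → P with FOLLOW(A) on { '/' }; A → B with FOLLOW(A) on { '/', 'g' }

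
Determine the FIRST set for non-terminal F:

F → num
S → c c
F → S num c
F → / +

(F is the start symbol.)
{ '/', 'c', 'num' }

To compute FIRST(F), examine every production with F on the left-hand side, reading each right-hand side left to right until a non-nullable symbol is reached.

FIRST sets of the other non-terminals involved (by the same procedure, iterated to a fixed point):
  FIRST(S) = { 'c' }

From F → num:
  - num is a terminal: add 'num' and stop
From F → S num c:
  - S is a non-terminal: add FIRST(S) \ {ε} = { 'c' }
    S is not nullable, so stop
From F → / +:
  - '/' is a terminal: add '/' and stop

Collecting: FIRST(F) = { '/', 'c', 'num' }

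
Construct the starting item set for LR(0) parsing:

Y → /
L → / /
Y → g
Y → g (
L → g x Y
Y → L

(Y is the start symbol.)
{ [L → . / /], [L → . g x Y], [Y → . /], [Y → . L], [Y → . g (], [Y → . g], [Y' → . Y] }

First, augment the grammar with Y' → Y
I₀ = CLOSURE({ [Y' → . Y] }):
  [Y' → . Y] has the dot before Y: add [Y → . /], [Y → . g], [Y → . g (], [Y → . L]
  [Y → . L] has the dot before L: add [L → . / /], [L → . g x Y]
No further items can be added.

I₀ = { [L → . / /], [L → . g x Y], [Y → . /], [Y → . L], [Y → . g (], [Y → . g], [Y' → . Y] }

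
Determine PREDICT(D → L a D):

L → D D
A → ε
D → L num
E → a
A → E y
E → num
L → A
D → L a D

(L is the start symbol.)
PREDICT(D → L a D) = (FIRST(RHS) \ {ε}) ∪ (FOLLOW(D) if ε ∈ FIRST(RHS), i.e. RHS ⇒* ε)
FIRST(L) = { 'a', 'num', ε }
FIRST(L a D) = { 'a', 'num' }
ε ∉ FIRST(L a D), so FOLLOW(D) is not added.
PREDICT(D → L a D) = { 'a', 'num' }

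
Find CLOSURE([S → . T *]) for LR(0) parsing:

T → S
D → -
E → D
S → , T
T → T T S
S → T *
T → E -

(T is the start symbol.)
{ [D → . -], [E → . D], [S → . , T], [S → . T *], [T → . E -], [T → . S], [T → . T T S] }

To compute CLOSURE, for each item [A → α.Bβ] where B is a non-terminal, add [B → .γ] for all productions B → γ; repeat for the newly added items until nothing changes.

Start with: [S → . T *]
  [S → . T *] has the dot before T: add [T → . S], [T → . T T S], [T → . E -]
  [T → . S] has the dot before S: add [S → . , T]
  [T → . E -] has the dot before E: add [E → . D]
  [E → . D] has the dot before D: add [D → . -]
No further items can be added.

CLOSURE = { [D → . -], [E → . D], [S → . , T], [S → . T *], [T → . E -], [T → . S], [T → . T T S] }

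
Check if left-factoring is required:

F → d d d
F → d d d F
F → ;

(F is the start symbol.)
Yes, F has productions with common prefix 'd d d'

Left-factoring is needed when two productions for the same non-terminal
share a common prefix on the right-hand side.

Productions for F:
  F → d d d
  F → d d d F
  F → ;

Found common prefix 'd d d' in productions for F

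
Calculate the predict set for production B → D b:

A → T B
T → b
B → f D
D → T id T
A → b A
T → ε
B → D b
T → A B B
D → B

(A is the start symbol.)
PREDICT(B → D b) = (FIRST(RHS) \ {ε}) ∪ (FOLLOW(B) if ε ∈ FIRST(RHS), i.e. RHS ⇒* ε)
FIRST(D) = { 'b', 'f', 'id' }
FIRST(D b) = { 'b', 'f', 'id' }
ε ∉ FIRST(D b), so FOLLOW(B) is not added.
PREDICT(B → D b) = { 'b', 'f', 'id' }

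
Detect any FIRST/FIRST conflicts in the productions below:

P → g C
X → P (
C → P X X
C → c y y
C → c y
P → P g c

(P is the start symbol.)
FIRST sets of the non-terminals at (or reachable through a nullable prefix from) the front of some alternative:
  FIRST(P) = { 'g' }

Productions for P:
  P → g C: FIRST = { 'g' }
  P → P g c: FIRST = { 'g' }
Productions for C:
  C → P X X: FIRST = { 'g' }
  C → c y y: FIRST = { 'c' }
  C → c y: FIRST = { 'c' }
X has only one production, so no FIRST/FIRST conflict is possible there.

Conflict for P: P → g C and P → P g c
  Overlap: { 'g' }
Conflict for C: C → c y y and C → c y
  Overlap: { 'c' }

Answer: Yes. P → g C / P → P g c on { 'g' }; C → c y y / C → c y on { 'c' }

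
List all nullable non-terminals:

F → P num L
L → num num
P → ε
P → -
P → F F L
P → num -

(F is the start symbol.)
A non-terminal is nullable if it can derive ε (the empty string): either it has an ε-production, or it has a production whose right-hand side consists entirely of nullable non-terminals.

ε-productions: P → ε
So P is immediately nullable.
No further non-terminal can be added: every production for the remaining non-terminals contains a terminal or a non-nullable non-terminal.
Nullable = { 'P' }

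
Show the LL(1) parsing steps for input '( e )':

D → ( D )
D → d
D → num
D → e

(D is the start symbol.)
LL(1) parsing maintains a stack (initially the start symbol over $) and the input. At each step: if the stack top is a terminal, match it against the current input token; if it is a non-terminal N, replace it with the RHS of M[N, lookahead] (the unique production whose predict set contains the lookahead).

Stack is shown with the top on the left.

Stack    Input    Action
------------------------
D $      ( e ) $  output D → ( D )
( D ) $  ( e ) $  match '('
D ) $    e ) $    output D → e
e ) $    e ) $    match 'e'
) $      ) $      match ')'
$        $        accept

The string is accepted.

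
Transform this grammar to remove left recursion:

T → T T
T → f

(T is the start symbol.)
T is directly left-recursive. The standard transformation for
  A → A α₁ | ... | A α_m | β₁ | ... | β_n
is
  A  → β₁ A' | ... | β_n A'
  A' → α₁ A' | ... | α_m A' | ε

T → f becomes T → f T'
T → T T becomes T' → T T'
Add T' → ε

Resulting grammar:
T → f T'
T' → T T'
T' → ε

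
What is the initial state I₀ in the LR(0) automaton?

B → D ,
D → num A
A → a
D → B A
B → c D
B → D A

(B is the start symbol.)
First, augment the grammar with B' → B
I₀ = CLOSURE({ [B' → . B] }):
  [B' → . B] has the dot before B: add [B → . D ,], [B → . c D], [B → . D A]
  [B → . D ,] has the dot before D: add [D → . num A], [D → . B A]
No further items can be added.

I₀ = { [B → . D ,], [B → . D A], [B → . c D], [B' → . B], [D → . B A], [D → . num A] }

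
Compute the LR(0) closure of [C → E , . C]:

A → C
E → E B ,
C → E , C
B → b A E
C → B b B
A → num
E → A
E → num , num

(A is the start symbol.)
{ [A → . C], [A → . num], [B → . b A E], [C → . B b B], [C → . E , C], [C → E , . C], [E → . A], [E → . E B ,], [E → . num , num] }

To compute CLOSURE, for each item [A → α.Bβ] where B is a non-terminal, add [B → .γ] for all productions B → γ; repeat for the newly added items until nothing changes.

Start with: [C → E , . C]
  [C → E , . C] has the dot before C: add [C → . E , C], [C → . B b B]
  [C → . E , C] has the dot before E: add [E → . E B ,], [E → . A], [E → . num , num]
  [C → . B b B] has the dot before B: add [B → . b A E]
  [E → . A] has the dot before A: add [A → . C], [A → . num]
No further items can be added.

CLOSURE = { [A → . C], [A → . num], [B → . b A E], [C → . B b B], [C → . E , C], [C → E , . C], [E → . A], [E → . E B ,], [E → . num , num] }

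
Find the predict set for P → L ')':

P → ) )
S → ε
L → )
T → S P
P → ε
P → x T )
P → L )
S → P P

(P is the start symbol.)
{ ')' }

PREDICT(P → L ')') = (FIRST(RHS) \ {ε}) ∪ (FOLLOW(P) if ε ∈ FIRST(RHS), i.e. RHS ⇒* ε)
FIRST(L) = { ')' }
FIRST(L ')') = { ')' }
ε ∉ FIRST(L ')'), so FOLLOW(P) is not added.
PREDICT(P → L ')') = { ')' }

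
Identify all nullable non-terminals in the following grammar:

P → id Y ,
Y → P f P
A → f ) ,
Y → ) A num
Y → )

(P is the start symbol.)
None

There are no ε-productions, so no non-terminal can derive ε.
No non-terminals are nullable.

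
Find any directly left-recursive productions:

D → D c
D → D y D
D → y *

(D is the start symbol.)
D → D c: LEFT RECURSIVE (starts with D)
D → D y D: LEFT RECURSIVE (starts with D)
D → y *: starts with y

The grammar has direct left recursion on: D.

Answer: Yes, D is left-recursive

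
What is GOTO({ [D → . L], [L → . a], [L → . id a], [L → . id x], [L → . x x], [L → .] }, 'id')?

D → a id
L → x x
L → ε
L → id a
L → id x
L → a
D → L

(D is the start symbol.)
GOTO(I, 'id') = CLOSURE({ [A → αX.β] : [A → α.Xβ] ∈ I, X = 'id' })

Items with dot before 'id', with the dot advanced:
  [L → . id a] → [L → id . a]
  [L → . id x] → [L → id . x]
Closure adds nothing (no advanced item has the dot before a non-terminal).

GOTO = { [L → id . a], [L → id . x] }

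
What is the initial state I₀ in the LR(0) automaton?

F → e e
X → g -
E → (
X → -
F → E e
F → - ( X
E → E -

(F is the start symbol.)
First, augment the grammar with F' → F
I₀ = CLOSURE({ [F' → . F] }):
  [F' → . F] has the dot before F: add [F → . e e], [F → . E e], [F → . - ( X]
  [F → . E e] has the dot before E: add [E → . (], [E → . E -]
No further items can be added.

I₀ = { [E → . (], [E → . E -], [F → . - ( X], [F → . E e], [F → . e e], [F' → . F] }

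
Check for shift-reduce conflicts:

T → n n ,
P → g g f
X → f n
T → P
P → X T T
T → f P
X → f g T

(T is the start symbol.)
No shift-reduce conflicts

Augment with T' → T and build the canonical LR(0) collection (I0 = CLOSURE({[T' → . T]}), then GOTO on every symbol after a dot until no new states appear). It has 20 states:
  I0: { [P → . X T T], [P → . g g f], [T → . P], [T → . f P], [T → . n n ,], [T' → . T], [X → . f g T], [X → . f n] }  — shift
  I1: { [T → P .] }  — reduce
  I2: { [T' → T .] }  — accept
  I3: { [P → . X T T], [P → . g g f], [P → X . T T], [T → . P], [T → . f P], [T → . n n ,], [X → . f g T], [X → . f n] }  — shift
  I4: { [P → . X T T], [P → . g g f], [T → f . P], [X → . f g T], [X → . f n], [X → f . g T], [X → f . n] }  — shift
  I5: { [P → g . g f] }  — shift
  I6: { [T → n . n ,] }  — shift
  I7: { [T → n n . ,] }  — shift
  I8: { [T → n n , .] }  — reduce
  I9: { [P → g g . f] }  — shift
  I10: { [P → g g f .] }  — reduce
  I11: { [T → f P .] }  — reduce
  I12: { [X → f . g T], [X → f . n] }  — shift
  I13: { [P → . X T T], [P → . g g f], [P → g . g f], [T → . P], [T → . f P], [T → . n n ,], [X → . f g T], [X → . f n], [X → f g . T] }  — shift
  I14: { [X → f n .] }  — reduce
  I15: { [X → f g T .] }  — reduce
  I16: { [P → g . g f], [P → g g . f] }  — shift
  I17: { [P → . X T T], [P → . g g f], [T → . P], [T → . f P], [T → . n n ,], [X → . f g T], [X → . f n], [X → f g . T] }  — shift
  I18: { [P → . X T T], [P → . g g f], [P → X T . T], [T → . P], [T → . f P], [T → . n n ,], [X → . f g T], [X → . f n] }  — shift
  I19: { [P → X T T .] }  — reduce

No state contains both a complete item and a shift item.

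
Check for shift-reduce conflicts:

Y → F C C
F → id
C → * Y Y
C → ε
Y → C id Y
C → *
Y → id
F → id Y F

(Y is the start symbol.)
Augment with Y' → Y and build the canonical LR(0) collection (I0 = CLOSURE({[Y' → . Y]}), then GOTO on every symbol after a dot until no new states appear). It has 15 states:
  I0: { [C → . * Y Y], [C → . *], [C → .], [F → . id Y F], [F → . id], [Y → . C id Y], [Y → . F C C], [Y → . id], [Y' → . Y] }  — shift, reduce
  I1: { [C → * . Y Y], [C → * .], [C → . * Y Y], [C → . *], [C → .], [F → . id Y F], [F → . id], [Y → . C id Y], [Y → . F C C], [Y → . id] }  — shift, 2 reduces
  I2: { [Y → C . id Y] }  — shift
  I3: { [C → . * Y Y], [C → . *], [C → .], [Y → F . C C] }  — shift, reduce
  I4: { [Y' → Y .] }  — accept
  I5: { [C → . * Y Y], [C → . *], [C → .], [F → . id Y F], [F → . id], [F → id . Y F], [F → id .], [Y → . C id Y], [Y → . F C C], [Y → . id], [Y → id .] }  — shift, 3 reduces
  I6: { [F → . id Y F], [F → . id], [F → id Y . F] }  — shift
  I7: { [F → id Y F .] }  — reduce
  I8: { [C → . * Y Y], [C → . *], [C → .], [F → . id Y F], [F → . id], [F → id . Y F], [F → id .], [Y → . C id Y], [Y → . F C C], [Y → . id] }  — shift, 2 reduces
  I9: { [C → . * Y Y], [C → . *], [C → .], [Y → F C . C] }  — shift, reduce
  I10: { [Y → F C C .] }  — reduce
  I11: { [C → . * Y Y], [C → . *], [C → .], [F → . id Y F], [F → . id], [Y → . C id Y], [Y → . F C C], [Y → . id], [Y → C id . Y] }  — shift, reduce
  I12: { [Y → C id Y .] }  — reduce
  I13: { [C → * Y . Y], [C → . * Y Y], [C → . *], [C → .], [F → . id Y F], [F → . id], [Y → . C id Y], [Y → . F C C], [Y → . id] }  — shift, reduce
  I14: { [C → * Y Y .] }  — reduce

I0 contains reduce item [C → .] and shift items [C → . *], [C → . * Y Y], [F → . id], [F → . id Y F], [Y → . id] — shift-reduce conflict.
I1 contains reduce items [C → .], [C → * .] and shift items [C → . *], [C → . * Y Y], [F → . id], [F → . id Y F], [Y → . id] — shift-reduce conflict.
I3 contains reduce item [C → .] and shift items [C → . *], [C → . * Y Y] — shift-reduce conflict.
I5 contains reduce items [C → .], [F → id .], [Y → id .] and shift items [C → . *], [C → . * Y Y], [F → . id], [F → . id Y F], [Y → . id] — shift-reduce conflict.
I8 contains reduce items [C → .], [F → id .] and shift items [C → . *], [C → . * Y Y], [F → . id], [F → . id Y F], [Y → . id] — shift-reduce conflict.
I9 contains reduce item [C → .] and shift items [C → . *], [C → . * Y Y] — shift-reduce conflict.
I11 contains reduce item [C → .] and shift items [C → . *], [C → . * Y Y], [F → . id], [F → . id Y F], [Y → . id] — shift-reduce conflict.
I13 contains reduce item [C → .] and shift items [C → . *], [C → . * Y Y], [F → . id], [F → . id Y F], [Y → . id] — shift-reduce conflict.

Answer: Yes — I0: [C → .] vs [C → . *]; I1: [C → .] vs [C → . *]; I3: [C → .] vs [C → . *]; I5: [C → .] vs [C → . *]; I8: [C → .] vs [C → . *]; I9: [C → .] vs [C → . *]; I11: [C → .] vs [C → . *]; I13: [C → .] vs [C → . *]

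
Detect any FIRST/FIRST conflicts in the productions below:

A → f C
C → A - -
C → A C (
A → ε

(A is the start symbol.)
A FIRST/FIRST conflict occurs when two productions N → α and N → β for the same non-terminal have FIRST(α) ∩ FIRST(β) ≠ ∅ (with ε ∈ FIRST of a nullable right-hand side, so two nullable alternatives also conflict).

FIRST sets of the non-terminals at (or reachable through a nullable prefix from) the front of some alternative:
  FIRST(A) = { 'f', ε }
  FIRST(C) = { '-', 'f' }

Productions for A:
  A → f C: FIRST = { 'f' }
  A → ε: FIRST = { ε }
Productions for C:
  C → A - -: FIRST = { '-', 'f' }
  C → A C (: FIRST = { '-', 'f' }

Conflict for C: C → A - - and C → A C (
  Overlap: { '-', 'f' }

Answer: Yes. C → A '-' '-' / C → A C '(' on { '-', 'f' }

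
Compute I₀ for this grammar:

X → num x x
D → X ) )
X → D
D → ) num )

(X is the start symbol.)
First, augment the grammar with X' → X
I₀ = CLOSURE({ [X' → . X] }):
  [X' → . X] has the dot before X: add [X → . num x x], [X → . D]
  [X → . D] has the dot before D: add [D → . X ) )], [D → . ) num )]
No further items can be added.

I₀ = { [D → . ) num )], [D → . X ) )], [X → . D], [X → . num x x], [X' → . X] }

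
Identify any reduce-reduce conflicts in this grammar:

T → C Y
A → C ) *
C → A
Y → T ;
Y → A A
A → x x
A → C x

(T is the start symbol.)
A reduce-reduce conflict occurs when an LR(0) state has two complete items [A → α .] and [B → β .] — both call for a reduction, and with no lookahead the parser cannot choose between them.

Augment with T' → T and build the canonical LR(0) collection (I0 = CLOSURE({[T' → . T]}), then GOTO on every symbol after a dot until no new states appear). It has 16 states:
  I0: { [A → . C ) *], [A → . C x], [A → . x x], [C → . A], [T → . C Y], [T' → . T] }  — shift
  I1: { [C → A .] }  — reduce
  I2: { [A → . C ) *], [A → . C x], [A → . x x], [A → C . ) *], [A → C . x], [C → . A], [T → . C Y], [T → C . Y], [Y → . A A], [Y → . T ;] }  — shift
  I3: { [T' → T .] }  — accept
  I4: { [A → x . x] }  — shift
  I5: { [A → x x .] }  — reduce
  I6: { [A → C ) . *] }  — shift
  I7: { [A → . C ) *], [A → . C x], [A → . x x], [C → . A], [C → A .], [Y → A . A] }  — shift, reduce
  I8: { [Y → T . ;] }  — shift
  I9: { [T → C Y .] }  — reduce
  I10: { [A → C x .], [A → x . x] }  — shift, reduce
  I11: { [Y → T ; .] }  — reduce
  I12: { [C → A .], [Y → A A .] }  — 2 reduces
  I13: { [A → C . ) *], [A → C . x] }  — shift
  I14: { [A → C x .] }  — reduce
  I15: { [A → C ) * .] }  — reduce

I12 contains complete items [C → A .], [Y → A A .] — reduce-reduce conflict.

Answer: Yes — I12: [C → A .] vs [Y → A A .]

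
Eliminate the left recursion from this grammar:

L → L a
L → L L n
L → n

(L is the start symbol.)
L → n L'
L' → a L'
L' → L n L'
L' → ε

L is directly left-recursive. The standard transformation for
  A → A α₁ | ... | A α_m | β₁ | ... | β_n
is
  A  → β₁ A' | ... | β_n A'
  A' → α₁ A' | ... | α_m A' | ε

L → n becomes L → n L'
L → L a becomes L' → a L'
L → L L n becomes L' → L n L'
Add L' → ε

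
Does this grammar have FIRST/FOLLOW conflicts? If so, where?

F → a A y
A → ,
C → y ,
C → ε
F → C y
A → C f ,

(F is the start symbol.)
Yes. C → y ',' with FOLLOW(C) on { 'y' }

Nullable non-terminals: C.

C: nullable alternative(s) C → ε; FOLLOW(C) = { 'f', 'y' }
  C → y ,: FIRST \ {ε} = { 'y' } — overlaps FOLLOW(C) on { 'y' }: CONFLICT
  C → ε: FIRST \ {ε} = { } — this is the only nullable alternative, skip

A, F have no nullable alternative, so no FIRST/FOLLOW check is needed there.

So the grammar has 1 FIRST/FOLLOW conflict (marked CONFLICT above).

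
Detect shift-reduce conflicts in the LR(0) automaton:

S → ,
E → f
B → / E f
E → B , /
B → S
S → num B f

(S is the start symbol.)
A shift-reduce conflict occurs when an LR(0) state has both:
  - a complete (reduce) item [A → α .] (dot at the end), and
  - a shift item [B → β . c γ] (dot before a terminal).

Augment with S' → S and build the canonical LR(0) collection (I0 = CLOSURE({[S' → . S]}), then GOTO on every symbol after a dot until no new states appear). It has 14 states:
  I0: { [S → . ,], [S → . num B f], [S' → . S] }  — shift
  I1: { [S → , .] }  — reduce
  I2: { [S' → S .] }  — accept
  I3: { [B → . / E f], [B → . S], [S → . ,], [S → . num B f], [S → num . B f] }  — shift
  I4: { [B → . / E f], [B → . S], [B → / . E f], [E → . B , /], [E → . f], [S → . ,], [S → . num B f] }  — shift
  I5: { [S → num B . f] }  — shift
  I6: { [B → S .] }  — reduce
  I7: { [S → num B f .] }  — reduce
  I8: { [E → B . , /] }  — shift
  I9: { [B → / E . f] }  — shift
  I10: { [E → f .] }  — reduce
  I11: { [B → / E f .] }  — reduce
  I12: { [E → B , . /] }  — shift
  I13: { [E → B , / .] }  — reduce

No state contains both a complete item and a shift item.

Answer: No shift-reduce conflicts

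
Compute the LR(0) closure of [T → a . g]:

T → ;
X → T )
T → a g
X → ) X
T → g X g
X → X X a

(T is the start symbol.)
{ [T → a . g] }

Start with: [T → a . g]
The dot precedes the terminal g, so nothing is added.

CLOSURE = { [T → a . g] }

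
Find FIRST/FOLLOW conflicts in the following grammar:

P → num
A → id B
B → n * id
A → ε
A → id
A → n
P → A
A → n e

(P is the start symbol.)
A FIRST/FOLLOW conflict occurs when a non-terminal N has a nullable alternative N → β (β ⇒* ε) and another alternative N → α with FIRST(α) ∩ FOLLOW(N) ≠ ∅: on such a lookahead the parser cannot decide between expanding α and letting N vanish via β.

Nullable non-terminals: A, P.
FIRST sets used below: FIRST(A) = { 'id', 'n', ε }

A: nullable alternative(s) A → ε; FOLLOW(A) = { $ }
  A → id B: FIRST \ {ε} = { 'id' } — disjoint from FOLLOW(A)
  A → ε: FIRST \ {ε} = { } — this is the only nullable alternative, skip
  A → id: FIRST \ {ε} = { 'id' } — disjoint from FOLLOW(A)
  A → n: FIRST \ {ε} = { 'n' } — disjoint from FOLLOW(A)
  A → n e: FIRST \ {ε} = { 'n' } — disjoint from FOLLOW(A)

P: nullable alternative(s) P → A; FOLLOW(P) = { $ }
  P → num: FIRST \ {ε} = { 'num' } — disjoint from FOLLOW(P)
  P → A: FIRST \ {ε} = { 'id', 'n' } — this is the only nullable alternative, skip

B has no nullable alternative, so no FIRST/FOLLOW check is needed there.

No FIRST/FOLLOW conflicts found.

Answer: No FIRST/FOLLOW conflicts.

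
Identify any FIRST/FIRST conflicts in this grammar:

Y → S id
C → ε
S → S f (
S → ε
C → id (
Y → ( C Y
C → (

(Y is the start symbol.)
A FIRST/FIRST conflict occurs when two productions N → α and N → β for the same non-terminal have FIRST(α) ∩ FIRST(β) ≠ ∅ (with ε ∈ FIRST of a nullable right-hand side, so two nullable alternatives also conflict).

FIRST sets of the non-terminals at (or reachable through a nullable prefix from) the front of some alternative:
  FIRST(S) = { 'f', ε }

Productions for Y:
  Y → S id: FIRST = { 'f', 'id' }
  Y → ( C Y: FIRST = { '(' }
Productions for C:
  C → ε: FIRST = { ε }
  C → id (: FIRST = { 'id' }
  C → (: FIRST = { '(' }
Productions for S:
  S → S f (: FIRST = { 'f' }
  S → ε: FIRST = { ε }

All alternatives of each non-terminal have pairwise disjoint FIRST sets.

Answer: No FIRST/FIRST conflicts.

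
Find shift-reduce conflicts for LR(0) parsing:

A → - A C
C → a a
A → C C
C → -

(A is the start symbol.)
Augment with A' → A and build the canonical LR(0) collection (I0 = CLOSURE({[A' → . A]}), then GOTO on every symbol after a dot until no new states appear). It has 10 states:
  I0: { [A → . - A C], [A → . C C], [A' → . A], [C → . -], [C → . a a] }  — shift
  I1: { [A → - . A C], [A → . - A C], [A → . C C], [C → - .], [C → . -], [C → . a a] }  — shift, reduce
  I2: { [A' → A .] }  — accept
  I3: { [A → C . C], [C → . -], [C → . a a] }  — shift
  I4: { [C → a . a] }  — shift
  I5: { [C → a a .] }  — reduce
  I6: { [C → - .] }  — reduce
  I7: { [A → C C .] }  — reduce
  I8: { [A → - A . C], [C → . -], [C → . a a] }  — shift
  I9: { [A → - A C .] }  — reduce

I1 contains reduce item [C → - .] and shift items [A → . - A C], [C → . -], [C → . a a] — shift-reduce conflict.

Answer: Yes — I1: [C → - .] vs [A → . - A C]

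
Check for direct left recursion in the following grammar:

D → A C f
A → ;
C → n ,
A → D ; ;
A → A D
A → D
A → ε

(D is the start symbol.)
Direct left recursion occurs when N → N α for some non-terminal N (the right-hand side begins with the left-hand side itself).

D → A C f: starts with A
A → ;: starts with ';'
C → n ,: starts with n
A → D ; ;: starts with D
A → A D: LEFT RECURSIVE (starts with A)
A → D: starts with D
A → ε: starts with ε

The grammar has direct left recursion on: A.

Answer: Yes, A is left-recursive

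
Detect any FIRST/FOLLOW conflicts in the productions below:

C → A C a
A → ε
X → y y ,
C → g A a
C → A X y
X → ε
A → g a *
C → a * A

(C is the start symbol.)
A FIRST/FOLLOW conflict occurs when a non-terminal N has a nullable alternative N → β (β ⇒* ε) and another alternative N → α with FIRST(α) ∩ FOLLOW(N) ≠ ∅: on such a lookahead the parser cannot decide between expanding α and letting N vanish via β.

Nullable non-terminals: A, X.

A: nullable alternative(s) A → ε; FOLLOW(A) = { $, 'a', 'g', 'y' }
  A → ε: FIRST \ {ε} = { } — this is the only nullable alternative, skip
  A → g a *: FIRST \ {ε} = { 'g' } — overlaps FOLLOW(A) on { 'g' }: CONFLICT

X: nullable alternative(s) X → ε; FOLLOW(X) = { 'y' }
  X → y y ,: FIRST \ {ε} = { 'y' } — overlaps FOLLOW(X) on { 'y' }: CONFLICT
  X → ε: FIRST \ {ε} = { } — this is the only nullable alternative, skip

C has no nullable alternative, so no FIRST/FOLLOW check is needed there.

So the grammar has 2 FIRST/FOLLOW conflicts (marked CONFLICT above).

Answer: Yes. A → g a '*' with FOLLOW(A) on { 'g' }; X → y y ',' with FOLLOW(X) on { 'y' }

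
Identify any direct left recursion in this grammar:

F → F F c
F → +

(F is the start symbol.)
Direct left recursion occurs when N → N α for some non-terminal N (the right-hand side begins with the left-hand side itself).

F → F F c: LEFT RECURSIVE (starts with F)
F → +: starts with '+'

The grammar has direct left recursion on: F.

Answer: Yes, F is left-recursive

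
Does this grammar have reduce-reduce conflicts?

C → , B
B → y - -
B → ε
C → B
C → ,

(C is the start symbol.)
Yes — I1: [B → .] vs [C → , .]

A reduce-reduce conflict occurs when an LR(0) state has two complete items [A → α .] and [B → β .] — both call for a reduction, and with no lookahead the parser cannot choose between them.

Augment with C' → C and build the canonical LR(0) collection (I0 = CLOSURE({[C' → . C]}), then GOTO on every symbol after a dot until no new states appear). It has 8 states:
  I0: { [B → . y - -], [B → .], [C → . , B], [C → . ,], [C → . B], [C' → . C] }  — shift, reduce
  I1: { [B → . y - -], [B → .], [C → , . B], [C → , .] }  — shift, 2 reduces
  I2: { [C → B .] }  — reduce
  I3: { [C' → C .] }  — accept
  I4: { [B → y . - -] }  — shift
  I5: { [B → y - . -] }  — shift
  I6: { [B → y - - .] }  — reduce
  I7: { [C → , B .] }  — reduce

I1 contains complete items [B → .], [C → , .] — reduce-reduce conflict.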